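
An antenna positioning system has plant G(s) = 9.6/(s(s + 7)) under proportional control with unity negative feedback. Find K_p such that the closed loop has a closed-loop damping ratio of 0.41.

Closed-loop characteristic equation: s² + 7s + K_p·9.6 = 0.
So ω_n = √(9.6K_p) and 2ζω_n = 7, giving ζ = 7/(2√(9.6K_p)).
Setting ζ = 0.41: √(9.6K_p) = 7/(2·0.41) = 8.537, so K_p = 72.87/9.6 = 7.59.

K_p = 7.59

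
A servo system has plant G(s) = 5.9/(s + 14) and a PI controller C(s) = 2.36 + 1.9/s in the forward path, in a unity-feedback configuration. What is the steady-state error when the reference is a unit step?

The open loop C(s)G(s) has a pole at the origin (type 1), so the static position error constant is infinite and e_ss = 1/(1+∞) = 0.

0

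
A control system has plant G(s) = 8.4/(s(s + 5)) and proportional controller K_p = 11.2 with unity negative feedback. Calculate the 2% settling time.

Closed-loop characteristic equation: s² + 5s + 94.08 = 0, so ω_n = 9.699 rad/s and ζ = 5/(2·9.699) = 0.2577.
2% settling time T_s ≈ 4/(ζω_n) = 4/2.5 = 1.6 s.

T_s ≈ 1.6 s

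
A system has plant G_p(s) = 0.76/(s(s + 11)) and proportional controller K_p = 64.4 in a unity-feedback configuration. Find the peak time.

From 1 + K_pG_p(s) = 0: s² + 11s + 48.94 = 0 ⇒ ω_n = 6.996, ζ = 0.7862.
Damped frequency ω_d = ω_n√(1−ζ²) = 4.324 rad/s, so peak time T_p = π/ω_d = 0.727 s.

T_p = 0.727 s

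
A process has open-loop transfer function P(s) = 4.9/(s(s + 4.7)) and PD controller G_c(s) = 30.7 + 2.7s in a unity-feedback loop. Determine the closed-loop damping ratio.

Forward path: (30.7 + 2.7s)·4.9/(s(s+4.7)). The closed-loop characteristic equation is s² + (4.7 + 4.9·2.7)s + 4.9·30.7 = 0.
That is s² + 17.93s + 150.4 = 0, so ω_n = 12.26 rad/s and ζ = 17.93/(2·12.26) = 0.7309.

ζ = 0.731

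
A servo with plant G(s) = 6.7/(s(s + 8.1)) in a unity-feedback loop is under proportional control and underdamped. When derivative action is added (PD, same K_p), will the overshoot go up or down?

decrease

With PD the characteristic equation becomes s² + (a + K·K_d)s + K·K_p = 0; the damping term grows, ζ rises, overshoot falls.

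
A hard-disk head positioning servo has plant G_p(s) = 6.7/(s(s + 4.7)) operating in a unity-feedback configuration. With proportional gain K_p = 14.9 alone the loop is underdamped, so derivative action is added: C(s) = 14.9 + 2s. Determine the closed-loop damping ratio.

ζ = 0.906

Forward path: (14.9 + 2s)·6.7/(s(s+4.7)). The closed-loop characteristic equation is s² + (4.7 + 6.7·2)s + 6.7·14.9 = 0.
That is s² + 18.1s + 99.83 = 0, so ω_n = 9.991 rad/s and ζ = 18.1/(2·9.991) = 0.9058.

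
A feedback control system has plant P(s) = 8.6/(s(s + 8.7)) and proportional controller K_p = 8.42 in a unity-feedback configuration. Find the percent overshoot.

15.4%

The closed-loop denominator s² + 8.7s + 72.41 gives ω_n = √72.41 = 8.51 and ζ = 8.7/(2ω_n) = 0.5112.
%OS = 100·exp(−πζ/√(1−ζ²)) = 100·exp(−π·0.5112/√0.7387) = 15.4%.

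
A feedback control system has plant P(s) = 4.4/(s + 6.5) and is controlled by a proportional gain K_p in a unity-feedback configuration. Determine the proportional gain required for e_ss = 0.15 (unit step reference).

K_p = 8.37

The loop is type 0, so e_ss(step) = 1/(1 + K_pos) with K_pos = K_p·P(0).
P(0) = 0.6769. Require 1/(1 + K_p·0.6769) = 0.15, so 1 + 0.6769·K_p = 6.667.
K_p = (6.667 − 1)/0.6769 = 8.37.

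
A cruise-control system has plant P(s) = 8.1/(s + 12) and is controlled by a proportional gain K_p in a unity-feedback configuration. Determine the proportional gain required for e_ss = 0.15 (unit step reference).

K_p = 8.4

The loop is type 0, so e_ss(step) = 1/(1 + K_pos) with K_pos = K_p·P(0).
P(0) = 0.675. Require 1/(1 + K_p·0.675) = 0.15, so 1 + 0.675·K_p = 6.667.
K_p = (6.667 − 1)/0.675 = 8.4.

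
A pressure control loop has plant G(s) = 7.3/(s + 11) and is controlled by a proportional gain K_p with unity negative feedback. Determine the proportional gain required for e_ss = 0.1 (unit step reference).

Steady-state error for a unit step on this type-0 loop is 1/(1 + K_p·G(0)).
G(0) = 0.6636. Require 1/(1 + K_p·0.6636) = 0.1, so 1 + 0.6636·K_p = 10.
K_p = (10 − 1)/0.6636 = 13.6.

K_p = 13.6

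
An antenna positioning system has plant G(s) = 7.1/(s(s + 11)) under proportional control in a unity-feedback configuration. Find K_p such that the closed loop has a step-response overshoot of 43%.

K_p = 63.3

From %OS = 100·exp(−πζ/√(1−ζ²)) = 43%, ζ = −ln(0.43)/√(π²+ln²(0.43)) = 0.2594.
Characteristic equation s² + 11s + 7.1K_p = 0 gives ζ = 11/(2√(7.1K_p)).
Setting ζ = 0.2594: √(7.1K_p) = 11/(2·0.2594) = 21.2, so K_p = 449.4/7.1 = 63.3.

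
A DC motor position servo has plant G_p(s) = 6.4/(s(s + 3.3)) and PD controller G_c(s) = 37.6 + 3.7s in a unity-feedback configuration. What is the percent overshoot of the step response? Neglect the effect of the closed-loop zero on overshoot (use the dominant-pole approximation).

Forward path: (37.6 + 3.7s)·6.4/(s(s+3.3)). The closed-loop characteristic equation is s² + (3.3 + 6.4·3.7)s + 6.4·37.6 = 0.
That is s² + 26.98s + 240.6 = 0, so ω_n = 15.51 rad/s and ζ = 26.98/(2·15.51) = 0.8696.
%OS = 100·exp(−πζ/√(1−ζ²)) = 0.395%.

0.395%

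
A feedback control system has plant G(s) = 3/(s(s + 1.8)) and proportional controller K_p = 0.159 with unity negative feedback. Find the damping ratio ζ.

With unity feedback the closed-loop characteristic equation is s² + 1.8s + 0.159·3 = s² + 1.8s + 0.477 = 0.
So ω_n² = 0.477 ⇒ ω_n = 0.6907 rad/s, and ζ = 1.8/(2ω_n) = 1.3.

ζ = 1.3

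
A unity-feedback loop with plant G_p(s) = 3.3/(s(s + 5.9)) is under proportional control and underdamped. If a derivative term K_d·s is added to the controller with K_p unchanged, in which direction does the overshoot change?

decrease

The derivative term adds K·K_d to the s-coefficient of the characteristic equation, raising 2ζω_n while ω_n is unchanged; ζ increases, so overshoot decreases.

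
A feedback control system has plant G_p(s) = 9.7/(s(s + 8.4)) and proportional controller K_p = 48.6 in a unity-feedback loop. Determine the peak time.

Closed-loop characteristic equation: s² + 8.4s + 471.4 = 0, so ω_n = 21.71 rad/s and ζ = 8.4/(2·21.71) = 0.1934.
Damped frequency ω_d = ω_n√(1−ζ²) = 21.3 rad/s, so peak time T_p = π/ω_d = 0.147 s.

T_p = 0.147 s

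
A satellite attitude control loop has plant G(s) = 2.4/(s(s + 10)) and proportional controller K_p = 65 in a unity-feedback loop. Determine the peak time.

Closed-loop characteristic equation: s² + 10s + 156 = 0, so ω_n = 12.49 rad/s and ζ = 10/(2·12.49) = 0.4003.
Damped frequency ω_d = ω_n√(1−ζ²) = 11.45 rad/s, so peak time T_p = π/ω_d = 0.274 s.

T_p = 0.274 s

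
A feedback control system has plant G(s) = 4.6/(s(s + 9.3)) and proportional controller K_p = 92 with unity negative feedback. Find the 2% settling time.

Closed-loop characteristic equation: s² + 9.3s + 423.2 = 0, so ω_n = 20.57 rad/s and ζ = 9.3/(2·20.57) = 0.226.
2% settling time T_s ≈ 4/(ζω_n) = 4/4.65 = 0.86 s.

T_s ≈ 0.86 s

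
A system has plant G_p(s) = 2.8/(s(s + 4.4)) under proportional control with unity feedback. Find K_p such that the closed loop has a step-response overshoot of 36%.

K_p = 18.1

From %OS = 100·exp(−πζ/√(1−ζ²)) = 36%, ζ = −ln(0.36)/√(π²+ln²(0.36)) = 0.3093.
Characteristic equation s² + 4.4s + 2.8K_p = 0 gives ζ = 4.4/(2√(2.8K_p)).
Setting ζ = 0.3093: √(2.8K_p) = 4.4/(2·0.3093) = 7.114, so K_p = 50.61/2.8 = 18.1.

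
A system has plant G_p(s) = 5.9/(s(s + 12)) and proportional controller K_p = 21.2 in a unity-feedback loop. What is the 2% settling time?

The closed-loop denominator s² + 12s + 125.1 gives ω_n = √125.1 = 11.18 and ζ = 12/(2ω_n) = 0.5365.
2% settling time T_s ≈ 4/(ζω_n) = 4/6 = 0.667 s.

T_s ≈ 0.667 s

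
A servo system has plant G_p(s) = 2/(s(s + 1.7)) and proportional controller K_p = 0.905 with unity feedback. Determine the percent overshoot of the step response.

The closed-loop denominator s² + 1.7s + 1.81 gives ω_n = √1.81 = 1.345 and ζ = 1.7/(2ω_n) = 0.6318.
%OS = 100·exp(−πζ/√(1−ζ²)) = 100·exp(−π·0.6318/√0.6008) = 7.73%.

7.73%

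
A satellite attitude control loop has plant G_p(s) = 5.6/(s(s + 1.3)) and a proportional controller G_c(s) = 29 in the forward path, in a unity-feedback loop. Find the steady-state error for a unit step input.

0

The open loop G_c(s)G_p(s) has a pole at the origin (type 1), so the static position error constant is infinite and e_ss = 1/(1+∞) = 0.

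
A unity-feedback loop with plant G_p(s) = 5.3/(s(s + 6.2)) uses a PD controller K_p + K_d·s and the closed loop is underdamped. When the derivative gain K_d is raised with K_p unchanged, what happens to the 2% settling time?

Characteristic equation s² + (6.2 + 5.3K_d)s + 5.3K_p = 0: raising K_d increases ζω_n = (6.2+5.3K_d)/2 while the loop stays underdamped, so T_s ≈ 4/(ζω_n) decreases.

decrease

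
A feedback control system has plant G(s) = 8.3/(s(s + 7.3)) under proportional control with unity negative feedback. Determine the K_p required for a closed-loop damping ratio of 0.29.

K_p = 19.1

Closed-loop characteristic equation: s² + 7.3s + K_p·8.3 = 0.
So ω_n = √(8.3K_p) and 2ζω_n = 7.3, giving ζ = 7.3/(2√(8.3K_p)).
Setting ζ = 0.29: √(8.3K_p) = 7.3/(2·0.29) = 12.59, so K_p = 158.4/8.3 = 19.1.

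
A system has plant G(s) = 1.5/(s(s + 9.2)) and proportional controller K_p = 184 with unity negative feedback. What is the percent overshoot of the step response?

From 1 + K_pG(s) = 0: s² + 9.2s + 276 = 0 ⇒ ω_n = 16.61, ζ = 0.2769.
%OS = 100·exp(−πζ/√(1−ζ²)) = 100·exp(−π·0.2769/√0.9233) = 40.4%.

40.4%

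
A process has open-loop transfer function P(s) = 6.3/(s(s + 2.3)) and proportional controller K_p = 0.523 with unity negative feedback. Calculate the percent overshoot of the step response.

Closed-loop characteristic equation: s² + 2.3s + 3.295 = 0, so ω_n = 1.815 rad/s and ζ = 2.3/(2·1.815) = 0.6335.
%OS = 100·exp(−πζ/√(1−ζ²)) = 100·exp(−π·0.6335/√0.5986) = 7.63%.

7.63%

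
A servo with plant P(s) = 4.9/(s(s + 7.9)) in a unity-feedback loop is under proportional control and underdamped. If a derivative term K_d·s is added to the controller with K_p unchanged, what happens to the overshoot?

decrease

With PD the characteristic equation becomes s² + (a + K·K_d)s + K·K_p = 0; the damping term grows, ζ rises, overshoot falls.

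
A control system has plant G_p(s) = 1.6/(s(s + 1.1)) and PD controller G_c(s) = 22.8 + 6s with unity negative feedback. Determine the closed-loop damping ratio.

Forward path: (22.8 + 6s)·1.6/(s(s+1.1)). The closed-loop characteristic equation is s² + (1.1 + 1.6·6)s + 1.6·22.8 = 0.
That is s² + 10.7s + 36.48 = 0, so ω_n = 6.04 rad/s and ζ = 10.7/(2·6.04) = 0.8858.

ζ = 0.886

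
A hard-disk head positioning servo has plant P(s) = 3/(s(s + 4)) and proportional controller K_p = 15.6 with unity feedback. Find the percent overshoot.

From 1 + K_pP(s) = 0: s² + 4s + 46.8 = 0 ⇒ ω_n = 6.841, ζ = 0.2924.
%OS = 100·exp(−πζ/√(1−ζ²)) = 100·exp(−π·0.2924/√0.9145) = 38.3%.

38.3%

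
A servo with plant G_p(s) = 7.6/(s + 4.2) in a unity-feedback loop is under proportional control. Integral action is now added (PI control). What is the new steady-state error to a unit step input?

0

The integrator makes K_pos = lim_{s→0} C(s)G(s) infinite, so e_ss = 1/(1+K_pos) = 0.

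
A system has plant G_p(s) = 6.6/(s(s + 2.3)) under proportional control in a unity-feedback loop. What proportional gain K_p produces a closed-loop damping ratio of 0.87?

K_p = 0.265

Closed-loop characteristic equation: s² + 2.3s + K_p·6.6 = 0.
So ω_n = √(6.6K_p) and 2ζω_n = 2.3, giving ζ = 2.3/(2√(6.6K_p)).
Setting ζ = 0.87: √(6.6K_p) = 2.3/(2·0.87) = 1.322, so K_p = 1.747/6.6 = 0.265.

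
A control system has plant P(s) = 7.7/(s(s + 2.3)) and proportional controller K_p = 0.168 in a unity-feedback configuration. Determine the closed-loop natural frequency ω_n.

1 + K_p·P(s) = 0 gives s² + 2.3s + 1.294 = 0.
Matching s² + 2ζω_n s + ω_n²: ω_n = √1.294 = 1.137 rad/s and 2ζω_n = 2.3, so ζ = 2.3/(2·1.137) = 1.01.

ω_n = 1.14 rad/s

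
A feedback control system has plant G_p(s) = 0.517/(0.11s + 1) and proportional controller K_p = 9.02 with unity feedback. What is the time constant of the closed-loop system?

Closed loop: T(s) = K_p·G_p/(1+K_p·G_p) = 4.663/(0.11s + 1 + 4.663), with pole at s = −(1 + 4.663)/0.11 = −51.48.
Closed-loop time constant τ = 1/51.48 = 0.0194 s.

τ = 0.0194 s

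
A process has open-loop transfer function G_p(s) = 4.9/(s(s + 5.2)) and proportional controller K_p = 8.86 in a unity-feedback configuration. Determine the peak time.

The closed-loop denominator s² + 5.2s + 43.41 gives ω_n = √43.41 = 6.589 and ζ = 5.2/(2ω_n) = 0.3946.
Damped frequency ω_d = ω_n√(1−ζ²) = 6.054 rad/s, so peak time T_p = π/ω_d = 0.519 s.

T_p = 0.519 s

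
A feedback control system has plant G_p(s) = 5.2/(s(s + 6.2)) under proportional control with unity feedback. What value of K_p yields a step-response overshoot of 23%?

K_p = 10.3

From %OS = 100·exp(−πζ/√(1−ζ²)) = 23%, ζ = −ln(0.23)/√(π²+ln²(0.23)) = 0.4237.
Characteristic equation s² + 6.2s + 5.2K_p = 0 gives ζ = 6.2/(2√(5.2K_p)).
Setting ζ = 0.4237: √(5.2K_p) = 6.2/(2·0.4237) = 7.316, so K_p = 53.52/5.2 = 10.3.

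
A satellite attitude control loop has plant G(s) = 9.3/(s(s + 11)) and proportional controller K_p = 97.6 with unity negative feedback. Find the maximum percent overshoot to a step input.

55.8%

Closed-loop characteristic equation: s² + 11s + 907.7 = 0, so ω_n = 30.13 rad/s and ζ = 11/(2·30.13) = 0.1826.
%OS = 100·exp(−πζ/√(1−ζ²)) = 100·exp(−π·0.1826/√0.9667) = 55.8%.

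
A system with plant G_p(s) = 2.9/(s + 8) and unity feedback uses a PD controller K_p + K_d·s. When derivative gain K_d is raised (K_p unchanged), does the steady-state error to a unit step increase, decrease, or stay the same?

unchanged

K_d affects only the transient (the s-coefficient); the DC loop gain, and hence e_ss, depends only on K_p.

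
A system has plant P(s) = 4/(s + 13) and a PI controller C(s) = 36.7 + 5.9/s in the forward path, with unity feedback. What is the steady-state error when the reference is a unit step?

0

The open loop C(s)P(s) has a pole at the origin (type 1), so the static position error constant is infinite and e_ss = 1/(1+∞) = 0.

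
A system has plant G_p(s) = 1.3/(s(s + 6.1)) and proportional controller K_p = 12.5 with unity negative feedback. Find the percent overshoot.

2.64%

The closed-loop denominator s² + 6.1s + 16.25 gives ω_n = √16.25 = 4.031 and ζ = 6.1/(2ω_n) = 0.7566.
%OS = 100·exp(−πζ/√(1−ζ²)) = 100·exp(−π·0.7566/√0.4275) = 2.64%.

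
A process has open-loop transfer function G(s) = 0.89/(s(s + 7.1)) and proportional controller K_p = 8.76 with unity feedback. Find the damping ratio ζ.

The closed-loop denominator is s(s+7.1) + 8.76·0.89 = s² + 7.1s + 7.796.
Matching s² + 2ζω_n s + ω_n²: ω_n = √7.796 = 2.792 rad/s and 2ζω_n = 7.1, so ζ = 7.1/(2·2.792) = 1.27.

ζ = 1.27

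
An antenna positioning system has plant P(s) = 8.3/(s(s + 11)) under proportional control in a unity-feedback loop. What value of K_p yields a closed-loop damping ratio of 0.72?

Closed-loop characteristic equation: s² + 11s + K_p·8.3 = 0.
So ω_n = √(8.3K_p) and 2ζω_n = 11, giving ζ = 11/(2√(8.3K_p)).
Setting ζ = 0.72: √(8.3K_p) = 11/(2·0.72) = 7.639, so K_p = 58.35/8.3 = 7.03.

K_p = 7.03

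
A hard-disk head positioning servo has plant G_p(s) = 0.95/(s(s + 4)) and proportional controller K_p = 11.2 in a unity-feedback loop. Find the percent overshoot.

8.73%

The closed-loop denominator s² + 4s + 10.64 gives ω_n = √10.64 = 3.262 and ζ = 4/(2ω_n) = 0.6131.
%OS = 100·exp(−πζ/√(1−ζ²)) = 100·exp(−π·0.6131/√0.6241) = 8.73%.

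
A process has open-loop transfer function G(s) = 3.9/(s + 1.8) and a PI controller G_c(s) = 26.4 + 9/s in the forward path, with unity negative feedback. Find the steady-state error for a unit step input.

The open loop G_c(s)G(s) has a pole at the origin (type 1), so the static position error constant is infinite and e_ss = 1/(1+∞) = 0.

0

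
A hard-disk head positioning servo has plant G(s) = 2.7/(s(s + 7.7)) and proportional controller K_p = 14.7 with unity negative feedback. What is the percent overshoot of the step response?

8.84%

The closed-loop denominator s² + 7.7s + 39.69 gives ω_n = √39.69 = 6.3 and ζ = 7.7/(2ω_n) = 0.6111.
%OS = 100·exp(−πζ/√(1−ζ²)) = 100·exp(−π·0.6111/√0.6265) = 8.84%.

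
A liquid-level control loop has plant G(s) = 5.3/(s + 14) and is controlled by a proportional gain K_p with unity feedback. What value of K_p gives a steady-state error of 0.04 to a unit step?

Steady-state error for a unit step on this type-0 loop is 1/(1 + K_p·G(0)).
G(0) = 0.3786. Require 1/(1 + K_p·0.3786) = 0.04, so 1 + 0.3786·K_p = 25.
K_p = (25 − 1)/0.3786 = 63.4.

K_p = 63.4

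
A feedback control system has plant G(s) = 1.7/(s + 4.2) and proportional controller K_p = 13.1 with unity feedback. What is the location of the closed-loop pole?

s = -26.47

Closed-loop transfer function: T(s) = K_p·G(s)/(1 + K_p·G(s)) = 22.27/(s + 4.2 + 22.27) = 22.27/(s + 26.47).
The closed-loop pole is at s = −26.47.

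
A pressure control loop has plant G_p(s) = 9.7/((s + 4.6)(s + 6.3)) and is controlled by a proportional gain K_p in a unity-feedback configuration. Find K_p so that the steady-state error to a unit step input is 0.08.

Steady-state error for a unit step on this type-0 loop is 1/(1 + K_p·G_p(0)).
G_p(0) = 0.3347. Require 1/(1 + K_p·0.3347) = 0.08, so 1 + 0.3347·K_p = 12.5.
K_p = (12.5 − 1)/0.3347 = 34.4.

K_p = 34.4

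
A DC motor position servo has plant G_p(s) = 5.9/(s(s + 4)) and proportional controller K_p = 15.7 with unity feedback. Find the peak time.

Closed-loop characteristic equation: s² + 4s + 92.63 = 0, so ω_n = 9.624 rad/s and ζ = 4/(2·9.624) = 0.2078.
Damped frequency ω_d = ω_n√(1−ζ²) = 9.414 rad/s, so peak time T_p = π/ω_d = 0.334 s.

T_p = 0.334 s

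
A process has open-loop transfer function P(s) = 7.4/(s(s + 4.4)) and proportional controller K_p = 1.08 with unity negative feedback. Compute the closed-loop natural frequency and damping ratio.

The closed-loop denominator is s(s+4.4) + 1.08·7.4 = s² + 4.4s + 7.992.
So ω_n² = 7.992 ⇒ ω_n = 2.827 rad/s, and ζ = 4.4/(2ω_n) = 0.778.

ω_n = 2.83 rad/s, ζ = 0.778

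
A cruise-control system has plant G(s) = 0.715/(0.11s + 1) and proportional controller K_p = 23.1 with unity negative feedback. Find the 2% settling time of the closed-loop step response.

T_s ≈ 0.0251 s

Closed loop: T(s) = K_p·G/(1+K_p·G) = 16.52/(0.11s + 1 + 16.52), with pole at s = −(1 + 16.52)/0.11 = −159.2.
τ = 1/159.2 = 0.00628 s, so 2% settling time ≈ 4τ = 0.0251 s.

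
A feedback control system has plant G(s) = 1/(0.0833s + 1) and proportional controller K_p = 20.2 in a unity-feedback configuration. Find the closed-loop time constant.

Closed loop: T(s) = K_p·G/(1+K_p·G) = 20.2/(0.0833s + 1 + 20.2), with pole at s = −(1 + 20.2)/0.0833 = −254.5.
Closed-loop time constant τ = 1/254.5 = 0.00393 s.

τ = 0.00393 s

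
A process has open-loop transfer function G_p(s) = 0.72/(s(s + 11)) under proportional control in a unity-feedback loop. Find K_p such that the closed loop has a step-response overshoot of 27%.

K_p = 284

From %OS = 100·exp(−πζ/√(1−ζ²)) = 27%, ζ = −ln(0.27)/√(π²+ln²(0.27)) = 0.3847.
Characteristic equation s² + 11s + 0.72K_p = 0 gives ζ = 11/(2√(0.72K_p)).
Setting ζ = 0.3847: √(0.72K_p) = 11/(2·0.3847) = 14.3, so K_p = 204.4/0.72 = 284.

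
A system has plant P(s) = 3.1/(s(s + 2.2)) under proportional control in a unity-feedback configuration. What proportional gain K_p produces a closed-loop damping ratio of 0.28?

Closed-loop characteristic equation: s² + 2.2s + K_p·3.1 = 0.
So ω_n = √(3.1K_p) and 2ζω_n = 2.2, giving ζ = 2.2/(2√(3.1K_p)).
Setting ζ = 0.28: √(3.1K_p) = 2.2/(2·0.28) = 3.929, so K_p = 15.43/3.1 = 4.98.

K_p = 4.98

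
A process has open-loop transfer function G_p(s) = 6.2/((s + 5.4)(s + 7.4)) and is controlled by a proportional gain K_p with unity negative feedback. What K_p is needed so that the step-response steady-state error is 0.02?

Steady-state error for a unit step on this type-0 loop is 1/(1 + K_p·G_p(0)).
G_p(0) = 0.1552. Require 1/(1 + K_p·0.1552) = 0.02, so 1 + 0.1552·K_p = 50.
K_p = (50 − 1)/0.1552 = 316.

K_p = 316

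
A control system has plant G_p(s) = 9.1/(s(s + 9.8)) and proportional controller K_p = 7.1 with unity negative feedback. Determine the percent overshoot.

Closed-loop characteristic equation: s² + 9.8s + 64.61 = 0, so ω_n = 8.038 rad/s and ζ = 9.8/(2·8.038) = 0.6096.
%OS = 100·exp(−πζ/√(1−ζ²)) = 100·exp(−π·0.6096/√0.6284) = 8.93%.

8.93%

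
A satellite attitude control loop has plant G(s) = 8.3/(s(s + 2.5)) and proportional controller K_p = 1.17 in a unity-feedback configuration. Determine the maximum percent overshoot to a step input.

From 1 + K_pG(s) = 0: s² + 2.5s + 9.711 = 0 ⇒ ω_n = 3.116, ζ = 0.4011.
%OS = 100·exp(−πζ/√(1−ζ²)) = 100·exp(−π·0.4011/√0.8391) = 25.3%.

25.3%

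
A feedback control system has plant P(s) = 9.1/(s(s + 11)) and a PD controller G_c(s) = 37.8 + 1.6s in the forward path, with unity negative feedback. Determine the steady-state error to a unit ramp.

The loop has one pole at the origin (type 1). Velocity error constant K_v = lim_{s→0} s·G_c(s)P(s) = 37.8·9.1/11 = 31.27.
Steady-state error to a unit ramp: e_ss = 1/K_v = 0.032.

0.032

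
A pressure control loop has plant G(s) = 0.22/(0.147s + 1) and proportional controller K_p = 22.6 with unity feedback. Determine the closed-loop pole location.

s = -40.63

Closed loop: T(s) = K_p·G/(1+K_p·G) = 4.972/(0.147s + 1 + 4.972), with pole at s = −(1 + 4.972)/0.147 = −40.63.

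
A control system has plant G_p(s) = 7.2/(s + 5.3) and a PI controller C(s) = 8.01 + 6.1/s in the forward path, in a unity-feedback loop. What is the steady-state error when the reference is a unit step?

0

The open loop C(s)G_p(s) has a pole at the origin (type 1), so the static position error constant is infinite and e_ss = 1/(1+∞) = 0.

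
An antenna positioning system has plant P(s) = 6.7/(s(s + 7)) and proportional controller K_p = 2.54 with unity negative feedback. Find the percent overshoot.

0.65%

The closed-loop denominator s² + 7s + 17.02 gives ω_n = √17.02 = 4.125 and ζ = 7/(2ω_n) = 0.8484.
%OS = 100·exp(−πζ/√(1−ζ²)) = 100·exp(−π·0.8484/√0.2802) = 0.65%.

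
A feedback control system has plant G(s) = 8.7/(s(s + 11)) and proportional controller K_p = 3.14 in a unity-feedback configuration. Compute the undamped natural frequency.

ω_n = 5.23 rad/s

With unity feedback the closed-loop characteristic equation is s² + 11s + 3.14·8.7 = s² + 11s + 27.32 = 0.
So ω_n² = 27.32 ⇒ ω_n = 5.227 rad/s, and ζ = 11/(2ω_n) = 1.05.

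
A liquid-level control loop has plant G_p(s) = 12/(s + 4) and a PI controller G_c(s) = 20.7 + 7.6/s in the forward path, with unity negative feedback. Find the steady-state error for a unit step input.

0

The open loop G_c(s)G_p(s) has a pole at the origin (type 1), so the static position error constant is infinite and e_ss = 1/(1+∞) = 0.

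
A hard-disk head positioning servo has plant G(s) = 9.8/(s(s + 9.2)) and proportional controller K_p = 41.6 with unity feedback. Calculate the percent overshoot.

47.9%

Closed-loop characteristic equation: s² + 9.2s + 407.7 = 0, so ω_n = 20.19 rad/s and ζ = 9.2/(2·20.19) = 0.2278.
%OS = 100·exp(−πζ/√(1−ζ²)) = 100·exp(−π·0.2278/√0.9481) = 47.9%.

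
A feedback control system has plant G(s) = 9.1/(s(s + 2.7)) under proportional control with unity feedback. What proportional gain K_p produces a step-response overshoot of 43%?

From %OS = 100·exp(−πζ/√(1−ζ²)) = 43%, ζ = −ln(0.43)/√(π²+ln²(0.43)) = 0.2594.
Characteristic equation s² + 2.7s + 9.1K_p = 0 gives ζ = 2.7/(2√(9.1K_p)).
Setting ζ = 0.2594: √(9.1K_p) = 2.7/(2·0.2594) = 5.203, so K_p = 27.08/9.1 = 2.98.

K_p = 2.98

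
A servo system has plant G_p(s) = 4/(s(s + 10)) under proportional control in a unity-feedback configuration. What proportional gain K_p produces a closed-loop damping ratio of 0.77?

K_p = 10.5

Closed-loop characteristic equation: s² + 10s + K_p·4 = 0.
So ω_n = √(4K_p) and 2ζω_n = 10, giving ζ = 10/(2√(4K_p)).
Setting ζ = 0.77: √(4K_p) = 10/(2·0.77) = 6.494, so K_p = 42.17/4 = 10.5.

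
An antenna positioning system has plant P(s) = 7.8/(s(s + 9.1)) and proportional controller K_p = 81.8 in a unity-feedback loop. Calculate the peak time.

The closed-loop denominator s² + 9.1s + 638 gives ω_n = √638 = 25.26 and ζ = 9.1/(2ω_n) = 0.1801.
Damped frequency ω_d = ω_n√(1−ζ²) = 24.85 rad/s, so peak time T_p = π/ω_d = 0.126 s.

T_p = 0.126 s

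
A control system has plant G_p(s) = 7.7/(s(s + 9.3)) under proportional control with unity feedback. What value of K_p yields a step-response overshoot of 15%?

From %OS = 100·exp(−πζ/√(1−ζ²)) = 15%, ζ = −ln(0.15)/√(π²+ln²(0.15)) = 0.5169.
Characteristic equation s² + 9.3s + 7.7K_p = 0 gives ζ = 9.3/(2√(7.7K_p)).
Setting ζ = 0.5169: √(7.7K_p) = 9.3/(2·0.5169) = 8.995, so K_p = 80.92/7.7 = 10.5.

K_p = 10.5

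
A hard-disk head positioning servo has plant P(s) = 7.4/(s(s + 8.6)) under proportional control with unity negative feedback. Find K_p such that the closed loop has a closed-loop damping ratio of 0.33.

K_p = 22.9

Closed-loop characteristic equation: s² + 8.6s + K_p·7.4 = 0.
So ω_n = √(7.4K_p) and 2ζω_n = 8.6, giving ζ = 8.6/(2√(7.4K_p)).
Setting ζ = 0.33: √(7.4K_p) = 8.6/(2·0.33) = 13.03, so K_p = 169.8/7.4 = 22.9.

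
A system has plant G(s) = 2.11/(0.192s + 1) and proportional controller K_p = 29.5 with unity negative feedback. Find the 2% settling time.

T_s ≈ 0.0121 s

Closed loop: T(s) = K_p·G/(1+K_p·G) = 62.24/(0.192s + 1 + 62.24), with pole at s = −(1 + 62.24)/0.192 = −329.4.
τ = 1/329.4 = 0.003036 s, so 2% settling time ≈ 4τ = 0.0121 s.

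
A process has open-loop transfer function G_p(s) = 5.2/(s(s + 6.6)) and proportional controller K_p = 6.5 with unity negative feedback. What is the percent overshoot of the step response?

From 1 + K_pG_p(s) = 0: s² + 6.6s + 33.8 = 0 ⇒ ω_n = 5.814, ζ = 0.5676.
%OS = 100·exp(−πζ/√(1−ζ²)) = 100·exp(−π·0.5676/√0.6778) = 11.5%.

11.5%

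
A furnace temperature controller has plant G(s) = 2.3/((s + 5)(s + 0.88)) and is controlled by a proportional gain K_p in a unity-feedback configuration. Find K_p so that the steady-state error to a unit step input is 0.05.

K_p = 36.3

For a type-0 loop with proportional control, e_ss = 1/(1 + K_p·G(0)).
G(0) = 0.5227. Require 1/(1 + K_p·0.5227) = 0.05, so 1 + 0.5227·K_p = 20.
K_p = (20 − 1)/0.5227 = 36.3.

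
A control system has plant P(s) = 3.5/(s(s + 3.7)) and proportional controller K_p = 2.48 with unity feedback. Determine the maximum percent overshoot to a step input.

7.93%

The closed-loop denominator s² + 3.7s + 8.68 gives ω_n = √8.68 = 2.946 and ζ = 3.7/(2ω_n) = 0.6279.
%OS = 100·exp(−πζ/√(1−ζ²)) = 100·exp(−π·0.6279/√0.6057) = 7.93%.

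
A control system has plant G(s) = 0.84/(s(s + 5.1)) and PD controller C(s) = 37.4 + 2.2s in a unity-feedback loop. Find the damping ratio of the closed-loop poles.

Forward path: (37.4 + 2.2s)·0.84/(s(s+5.1)). The closed-loop characteristic equation is s² + (5.1 + 0.84·2.2)s + 0.84·37.4 = 0.
That is s² + 6.948s + 31.42 = 0, so ω_n = 5.605 rad/s and ζ = 6.948/(2·5.605) = 0.6198.

ζ = 0.62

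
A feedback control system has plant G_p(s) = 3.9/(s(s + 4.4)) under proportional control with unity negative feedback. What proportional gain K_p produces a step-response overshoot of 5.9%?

K_p = 2.77

From %OS = 100·exp(−πζ/√(1−ζ²)) = 5.9%, ζ = −ln(0.059)/√(π²+ln²(0.059)) = 0.6693.
Characteristic equation s² + 4.4s + 3.9K_p = 0 gives ζ = 4.4/(2√(3.9K_p)).
Setting ζ = 0.6693: √(3.9K_p) = 4.4/(2·0.6693) = 3.287, so K_p = 10.8/3.9 = 2.77.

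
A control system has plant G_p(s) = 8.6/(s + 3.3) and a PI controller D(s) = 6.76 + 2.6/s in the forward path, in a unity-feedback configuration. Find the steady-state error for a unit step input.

0

The open loop D(s)G_p(s) has a pole at the origin (type 1), so the static position error constant is infinite and e_ss = 1/(1+∞) = 0.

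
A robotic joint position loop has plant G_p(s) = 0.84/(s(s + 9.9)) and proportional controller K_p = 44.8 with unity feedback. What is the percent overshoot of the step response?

1.37%

Closed-loop characteristic equation: s² + 9.9s + 37.63 = 0, so ω_n = 6.134 rad/s and ζ = 9.9/(2·6.134) = 0.8069.
%OS = 100·exp(−πζ/√(1−ζ²)) = 100·exp(−π·0.8069/√0.3489) = 1.37%.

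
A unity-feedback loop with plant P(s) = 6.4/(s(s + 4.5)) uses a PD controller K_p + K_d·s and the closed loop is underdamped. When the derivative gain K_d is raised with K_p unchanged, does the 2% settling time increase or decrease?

decrease

Characteristic equation s² + (4.5 + 6.4K_d)s + 6.4K_p = 0: raising K_d increases ζω_n = (4.5+6.4K_d)/2 while the loop stays underdamped, so T_s ≈ 4/(ζω_n) decreases.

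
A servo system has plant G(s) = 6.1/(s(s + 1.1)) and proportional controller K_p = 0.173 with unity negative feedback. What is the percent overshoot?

The closed-loop denominator s² + 1.1s + 1.055 gives ω_n = √1.055 = 1.027 and ζ = 1.1/(2ω_n) = 0.5354.
%OS = 100·exp(−πζ/√(1−ζ²)) = 100·exp(−π·0.5354/√0.7134) = 13.6%.

13.6%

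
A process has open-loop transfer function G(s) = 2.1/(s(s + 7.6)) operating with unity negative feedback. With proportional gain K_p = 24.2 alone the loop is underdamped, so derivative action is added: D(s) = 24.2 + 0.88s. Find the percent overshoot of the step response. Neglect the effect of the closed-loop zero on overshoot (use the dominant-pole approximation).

Forward path: (24.2 + 0.88s)·2.1/(s(s+7.6)). The closed-loop characteristic equation is s² + (7.6 + 2.1·0.88)s + 2.1·24.2 = 0.
That is s² + 9.448s + 50.82 = 0, so ω_n = 7.129 rad/s and ζ = 9.448/(2·7.129) = 0.6627.
%OS = 100·exp(−πζ/√(1−ζ²)) = 6.21%.

6.21%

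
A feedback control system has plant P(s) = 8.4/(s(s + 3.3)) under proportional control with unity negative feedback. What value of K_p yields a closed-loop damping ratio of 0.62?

K_p = 0.843

Closed-loop characteristic equation: s² + 3.3s + K_p·8.4 = 0.
So ω_n = √(8.4K_p) and 2ζω_n = 3.3, giving ζ = 3.3/(2√(8.4K_p)).
Setting ζ = 0.62: √(8.4K_p) = 3.3/(2·0.62) = 2.661, so K_p = 7.082/8.4 = 0.843.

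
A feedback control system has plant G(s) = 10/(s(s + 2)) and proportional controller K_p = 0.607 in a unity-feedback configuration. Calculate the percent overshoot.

Closed-loop characteristic equation: s² + 2s + 6.07 = 0, so ω_n = 2.464 rad/s and ζ = 2/(2·2.464) = 0.4059.
%OS = 100·exp(−πζ/√(1−ζ²)) = 100·exp(−π·0.4059/√0.8353) = 24.8%.

24.8%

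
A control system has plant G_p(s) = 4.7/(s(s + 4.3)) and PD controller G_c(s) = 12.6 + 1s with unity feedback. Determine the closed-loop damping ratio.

Forward path: (12.6 + 1s)·4.7/(s(s+4.3)). The closed-loop characteristic equation is s² + (4.3 + 4.7·1)s + 4.7·12.6 = 0.
That is s² + 9s + 59.22 = 0, so ω_n = 7.695 rad/s and ζ = 9/(2·7.695) = 0.5848.

ζ = 0.585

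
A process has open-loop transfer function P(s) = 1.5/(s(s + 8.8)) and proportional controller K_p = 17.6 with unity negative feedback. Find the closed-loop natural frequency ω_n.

1 + K_p·P(s) = 0 gives s² + 8.8s + 26.4 = 0.
So ω_n² = 26.4 ⇒ ω_n = 5.138 rad/s, and ζ = 8.8/(2ω_n) = 0.856.

ω_n = 5.14 rad/s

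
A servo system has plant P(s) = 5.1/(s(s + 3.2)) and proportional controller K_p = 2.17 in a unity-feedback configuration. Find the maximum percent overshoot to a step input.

17.8%

From 1 + K_pP(s) = 0: s² + 3.2s + 11.07 = 0 ⇒ ω_n = 3.327, ζ = 0.481.
%OS = 100·exp(−πζ/√(1−ζ²)) = 100·exp(−π·0.481/√0.7687) = 17.8%.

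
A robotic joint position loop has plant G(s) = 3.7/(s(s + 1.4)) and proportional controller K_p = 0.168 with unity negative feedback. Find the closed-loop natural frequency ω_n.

The closed-loop denominator is s(s+1.4) + 0.168·3.7 = s² + 1.4s + 0.6216.
So ω_n² = 0.6216 ⇒ ω_n = 0.7884 rad/s, and ζ = 1.4/(2ω_n) = 0.888.

ω_n = 0.788 rad/s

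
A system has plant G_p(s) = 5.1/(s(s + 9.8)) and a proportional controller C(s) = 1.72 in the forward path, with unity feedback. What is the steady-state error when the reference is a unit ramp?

The loop has one pole at the origin (type 1). Velocity error constant K_v = lim_{s→0} s·C(s)G_p(s) = 1.72·5.1/9.8 = 0.8951.
Steady-state error to a unit ramp: e_ss = 1/K_v = 1.12.

1.12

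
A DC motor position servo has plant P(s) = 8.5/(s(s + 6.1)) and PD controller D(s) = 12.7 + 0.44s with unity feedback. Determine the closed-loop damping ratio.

Forward path: (12.7 + 0.44s)·8.5/(s(s+6.1)). The closed-loop characteristic equation is s² + (6.1 + 8.5·0.44)s + 8.5·12.7 = 0.
That is s² + 9.84s + 107.9 = 0, so ω_n = 10.39 rad/s and ζ = 9.84/(2·10.39) = 0.4735.

ζ = 0.474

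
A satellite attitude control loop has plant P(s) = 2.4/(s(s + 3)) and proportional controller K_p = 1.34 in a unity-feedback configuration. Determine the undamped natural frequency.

ω_n = 1.79 rad/s

1 + K_p·P(s) = 0 gives s² + 3s + 3.216 = 0.
So ω_n² = 3.216 ⇒ ω_n = 1.793 rad/s, and ζ = 3/(2ω_n) = 0.836.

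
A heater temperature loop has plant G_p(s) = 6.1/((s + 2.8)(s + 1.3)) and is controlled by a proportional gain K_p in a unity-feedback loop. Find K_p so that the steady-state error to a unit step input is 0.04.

The loop is type 0, so e_ss(step) = 1/(1 + K_pos) with K_pos = K_p·G_p(0).
G_p(0) = 1.676. Require 1/(1 + K_p·1.676) = 0.04, so 1 + 1.676·K_p = 25.
K_p = (25 − 1)/1.676 = 14.3.

K_p = 14.3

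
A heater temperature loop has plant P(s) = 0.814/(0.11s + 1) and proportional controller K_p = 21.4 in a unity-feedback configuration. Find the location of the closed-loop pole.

Closed loop: T(s) = K_p·P/(1+K_p·P) = 17.42/(0.11s + 1 + 17.42), with pole at s = −(1 + 17.42)/0.11 = −167.5.

s = -167.5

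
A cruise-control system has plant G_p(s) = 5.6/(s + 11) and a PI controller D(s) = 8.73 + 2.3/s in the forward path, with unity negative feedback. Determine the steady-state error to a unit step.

0

The open loop D(s)G_p(s) has a pole at the origin (type 1), so the static position error constant is infinite and e_ss = 1/(1+∞) = 0.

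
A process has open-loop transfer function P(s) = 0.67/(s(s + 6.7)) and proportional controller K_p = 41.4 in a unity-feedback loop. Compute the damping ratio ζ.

The closed-loop denominator is s(s+6.7) + 41.4·0.67 = s² + 6.7s + 27.74.
Matching s² + 2ζω_n s + ω_n²: ω_n = √27.74 = 5.267 rad/s and 2ζω_n = 6.7, so ζ = 6.7/(2·5.267) = 0.636.

ζ = 0.636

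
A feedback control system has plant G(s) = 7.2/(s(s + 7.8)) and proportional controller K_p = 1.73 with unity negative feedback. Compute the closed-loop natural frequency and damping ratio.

ω_n = 3.53 rad/s, ζ = 1.11

1 + K_p·G(s) = 0 gives s² + 7.8s + 12.46 = 0.
So ω_n² = 12.46 ⇒ ω_n = 3.529 rad/s, and ζ = 7.8/(2ω_n) = 1.11.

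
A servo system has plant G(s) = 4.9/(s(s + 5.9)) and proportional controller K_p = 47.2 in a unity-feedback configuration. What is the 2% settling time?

T_s ≈ 1.36 s

The closed-loop denominator s² + 5.9s + 231.3 gives ω_n = √231.3 = 15.21 and ζ = 5.9/(2ω_n) = 0.194.
2% settling time T_s ≈ 4/(ζω_n) = 4/2.95 = 1.36 s.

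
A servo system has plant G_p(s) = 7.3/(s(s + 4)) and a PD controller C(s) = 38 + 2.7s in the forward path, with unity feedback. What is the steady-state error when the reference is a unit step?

The open loop C(s)G_p(s) has a pole at the origin (type 1), so the static position error constant is infinite and e_ss = 1/(1+∞) = 0.

0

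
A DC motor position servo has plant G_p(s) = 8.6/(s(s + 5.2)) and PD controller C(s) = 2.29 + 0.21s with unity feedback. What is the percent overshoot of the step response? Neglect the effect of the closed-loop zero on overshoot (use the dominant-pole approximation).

Forward path: (2.29 + 0.21s)·8.6/(s(s+5.2)). The closed-loop characteristic equation is s² + (5.2 + 8.6·0.21)s + 8.6·2.29 = 0.
That is s² + 7.006s + 19.69 = 0, so ω_n = 4.438 rad/s and ζ = 7.006/(2·4.438) = 0.7894.
%OS = 100·exp(−πζ/√(1−ζ²)) = 1.76%.

1.76%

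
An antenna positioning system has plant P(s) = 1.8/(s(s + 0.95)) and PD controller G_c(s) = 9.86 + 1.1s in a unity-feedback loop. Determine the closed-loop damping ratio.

Forward path: (9.86 + 1.1s)·1.8/(s(s+0.95)). The closed-loop characteristic equation is s² + (0.95 + 1.8·1.1)s + 1.8·9.86 = 0.
That is s² + 2.93s + 17.75 = 0, so ω_n = 4.213 rad/s and ζ = 2.93/(2·4.213) = 0.3477.

ζ = 0.348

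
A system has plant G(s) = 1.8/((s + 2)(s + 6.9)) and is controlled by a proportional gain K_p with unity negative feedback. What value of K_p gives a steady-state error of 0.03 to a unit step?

The loop is type 0, so e_ss(step) = 1/(1 + K_pos) with K_pos = K_p·G(0).
G(0) = 0.1304. Require 1/(1 + K_p·0.1304) = 0.03, so 1 + 0.1304·K_p = 33.33.
K_p = (33.33 − 1)/0.1304 = 248.

K_p = 248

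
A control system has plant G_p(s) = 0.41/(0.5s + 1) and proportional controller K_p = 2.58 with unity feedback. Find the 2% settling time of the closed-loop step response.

T_s ≈ 0.972 s

Closed loop: T(s) = K_p·G_p/(1+K_p·G_p) = 1.058/(0.5s + 1 + 1.058), with pole at s = −(1 + 1.058)/0.5 = −4.116.
τ = 1/4.116 = 0.243 s, so 2% settling time ≈ 4τ = 0.972 s.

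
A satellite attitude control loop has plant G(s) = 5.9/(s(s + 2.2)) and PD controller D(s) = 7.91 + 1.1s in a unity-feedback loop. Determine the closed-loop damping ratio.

ζ = 0.636

Forward path: (7.91 + 1.1s)·5.9/(s(s+2.2)). The closed-loop characteristic equation is s² + (2.2 + 5.9·1.1)s + 5.9·7.91 = 0.
That is s² + 8.69s + 46.67 = 0, so ω_n = 6.831 rad/s and ζ = 8.69/(2·6.831) = 0.636.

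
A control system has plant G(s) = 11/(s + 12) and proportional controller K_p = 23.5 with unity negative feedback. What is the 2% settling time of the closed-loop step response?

T_s ≈ 0.0148 s

Closed-loop transfer function: T(s) = K_p·G(s)/(1 + K_p·G(s)) = 258.5/(s + 12 + 258.5) = 258.5/(s + 270.5).
Time constant τ = 1/270.5 = 0.003697 s, so the 2% settling time is about 4τ = 0.0148 s.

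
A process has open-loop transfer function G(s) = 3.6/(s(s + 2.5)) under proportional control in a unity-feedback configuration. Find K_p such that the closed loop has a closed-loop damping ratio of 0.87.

Closed-loop characteristic equation: s² + 2.5s + K_p·3.6 = 0.
So ω_n = √(3.6K_p) and 2ζω_n = 2.5, giving ζ = 2.5/(2√(3.6K_p)).
Setting ζ = 0.87: √(3.6K_p) = 2.5/(2·0.87) = 1.437, so K_p = 2.064/3.6 = 0.573.

K_p = 0.573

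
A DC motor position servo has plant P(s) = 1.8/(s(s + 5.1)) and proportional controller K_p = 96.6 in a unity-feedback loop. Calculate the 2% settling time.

The closed-loop denominator s² + 5.1s + 173.9 gives ω_n = √173.9 = 13.19 and ζ = 5.1/(2ω_n) = 0.1934.
2% settling time T_s ≈ 4/(ζω_n) = 4/2.55 = 1.57 s.

T_s ≈ 1.57 s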